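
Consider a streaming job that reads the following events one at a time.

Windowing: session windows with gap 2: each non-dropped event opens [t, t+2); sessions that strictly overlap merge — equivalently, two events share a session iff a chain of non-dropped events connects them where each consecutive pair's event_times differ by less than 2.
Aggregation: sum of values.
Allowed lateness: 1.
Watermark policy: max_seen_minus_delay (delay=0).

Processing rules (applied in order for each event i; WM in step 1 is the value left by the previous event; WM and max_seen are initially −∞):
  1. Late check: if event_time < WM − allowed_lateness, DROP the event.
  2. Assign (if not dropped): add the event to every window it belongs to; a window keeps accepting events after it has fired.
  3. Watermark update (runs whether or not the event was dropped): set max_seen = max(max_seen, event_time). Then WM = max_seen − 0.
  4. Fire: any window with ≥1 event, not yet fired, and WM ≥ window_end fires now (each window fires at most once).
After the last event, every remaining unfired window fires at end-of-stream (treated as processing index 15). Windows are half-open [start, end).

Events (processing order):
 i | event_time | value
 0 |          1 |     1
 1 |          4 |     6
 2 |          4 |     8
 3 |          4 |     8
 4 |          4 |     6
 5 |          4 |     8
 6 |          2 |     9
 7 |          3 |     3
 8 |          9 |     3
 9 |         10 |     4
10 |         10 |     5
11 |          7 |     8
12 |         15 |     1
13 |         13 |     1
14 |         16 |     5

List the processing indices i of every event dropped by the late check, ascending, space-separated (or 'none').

6 11 13

i=0 t=1 v=1: → [1,3); WM=1
i=1 t=4 v=6: → [4,6); WM=4
i=2 t=4 v=8: → [4,6); WM=4
i=3 t=4 v=8: → [4,6); WM=4
i=4 t=4 v=6: → [4,6); WM=4
i=5 t=4 v=8: → [4,6); WM=4
i=6 t=2 v=9: DROP (t<4-1); WM=4
i=7 t=3 v=3: → [3,6); WM=4
i=8 t=9 v=3: → [9,11); WM=9
i=9 t=10 v=4: → [9,12); WM=10
i=10 t=10 v=5: → [9,12); WM=10
i=11 t=7 v=8: DROP (t<10-1); WM=10
i=12 t=15 v=1: → [15,17); WM=15
i=13 t=13 v=1: DROP (t<15-1); WM=15
i=14 t=16 v=5: → [15,18); WM=16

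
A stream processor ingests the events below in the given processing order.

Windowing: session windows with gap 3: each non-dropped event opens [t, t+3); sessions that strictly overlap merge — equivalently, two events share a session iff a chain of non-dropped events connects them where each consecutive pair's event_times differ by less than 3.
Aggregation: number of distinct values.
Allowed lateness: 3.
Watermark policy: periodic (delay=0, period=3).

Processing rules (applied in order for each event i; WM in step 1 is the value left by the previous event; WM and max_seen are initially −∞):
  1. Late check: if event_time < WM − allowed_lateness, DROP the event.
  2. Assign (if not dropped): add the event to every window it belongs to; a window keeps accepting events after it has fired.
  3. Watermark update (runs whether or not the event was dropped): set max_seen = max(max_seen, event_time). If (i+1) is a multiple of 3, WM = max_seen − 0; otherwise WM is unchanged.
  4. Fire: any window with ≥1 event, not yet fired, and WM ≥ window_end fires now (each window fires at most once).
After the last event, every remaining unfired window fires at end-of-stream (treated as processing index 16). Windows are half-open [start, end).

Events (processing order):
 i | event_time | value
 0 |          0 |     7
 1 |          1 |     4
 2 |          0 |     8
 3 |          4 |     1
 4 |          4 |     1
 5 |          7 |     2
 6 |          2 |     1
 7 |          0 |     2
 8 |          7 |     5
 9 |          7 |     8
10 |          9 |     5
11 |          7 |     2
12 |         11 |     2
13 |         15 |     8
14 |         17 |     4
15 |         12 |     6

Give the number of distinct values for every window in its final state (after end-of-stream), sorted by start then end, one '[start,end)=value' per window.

[0,4)=3 [4,7)=1 [7,14)=3 [15,20)=2

i=0 t=0 v=7: → [0,3); WM=−∞
i=1 t=1 v=4: → [0,4); WM=−∞
i=2 t=0 v=8: → [0,4); WM=1
i=3 t=4 v=1: → [4,7); WM=1
i=4 t=4 v=1: → [4,7); WM=1
i=5 t=7 v=2: → [7,10); WM=7
i=6 t=2 v=1: DROP (t<7-3); WM=7
i=7 t=0 v=2: DROP (t<7-3); WM=7
i=8 t=7 v=5: → [7,10); WM=7
i=9 t=7 v=8: → [7,10); WM=7
i=10 t=9 v=5: → [7,12); WM=7
i=11 t=7 v=2: → [7,12); WM=9
i=12 t=11 v=2: → [7,14); WM=9
i=13 t=15 v=8: → [15,18); WM=9
i=14 t=17 v=4: → [15,20); WM=17
i=15 t=12 v=6: DROP (t<17-3); WM=17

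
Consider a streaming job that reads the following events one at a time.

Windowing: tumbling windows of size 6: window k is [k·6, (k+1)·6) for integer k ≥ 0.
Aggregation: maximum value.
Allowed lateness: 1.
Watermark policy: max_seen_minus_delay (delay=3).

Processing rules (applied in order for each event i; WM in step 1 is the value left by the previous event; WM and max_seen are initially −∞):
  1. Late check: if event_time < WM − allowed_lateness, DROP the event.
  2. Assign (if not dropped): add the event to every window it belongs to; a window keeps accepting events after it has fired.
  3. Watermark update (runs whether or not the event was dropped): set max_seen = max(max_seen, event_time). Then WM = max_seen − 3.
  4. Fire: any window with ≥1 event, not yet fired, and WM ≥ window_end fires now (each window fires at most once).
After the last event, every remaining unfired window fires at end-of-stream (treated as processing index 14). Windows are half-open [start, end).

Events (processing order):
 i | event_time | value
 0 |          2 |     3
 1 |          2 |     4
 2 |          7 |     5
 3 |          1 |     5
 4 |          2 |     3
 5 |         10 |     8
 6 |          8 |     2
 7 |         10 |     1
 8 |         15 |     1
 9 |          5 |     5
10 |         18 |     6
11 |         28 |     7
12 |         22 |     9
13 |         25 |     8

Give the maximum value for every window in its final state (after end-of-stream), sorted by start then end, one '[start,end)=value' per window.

i=0 t=2 v=3: → [0,6); WM=-1
i=1 t=2 v=4: → [0,6); WM=-1
i=2 t=7 v=5: → [6,12); WM=4
i=3 t=1 v=5: DROP (t<4-1); WM=4
i=4 t=2 v=3: DROP (t<4-1); WM=4
i=5 t=10 v=8: → [6,12); WM=7; [0,6) fires=4
i=6 t=8 v=2: → [6,12); WM=7
i=7 t=10 v=1: → [6,12); WM=7
i=8 t=15 v=1: → [12,18); WM=12; [6,12) fires=8
i=9 t=5 v=5: DROP (t<12-1); WM=12
i=10 t=18 v=6: → [18,24); WM=15
i=11 t=28 v=7: → [24,30); WM=25; [12,18) fires=1 [18,24) fires=6
i=12 t=22 v=9: DROP (t<25-1); WM=25
i=13 t=25 v=8: → [24,30); WM=25

[0,6)=4 [6,12)=8 [12,18)=1 [18,24)=6 [24,30)=8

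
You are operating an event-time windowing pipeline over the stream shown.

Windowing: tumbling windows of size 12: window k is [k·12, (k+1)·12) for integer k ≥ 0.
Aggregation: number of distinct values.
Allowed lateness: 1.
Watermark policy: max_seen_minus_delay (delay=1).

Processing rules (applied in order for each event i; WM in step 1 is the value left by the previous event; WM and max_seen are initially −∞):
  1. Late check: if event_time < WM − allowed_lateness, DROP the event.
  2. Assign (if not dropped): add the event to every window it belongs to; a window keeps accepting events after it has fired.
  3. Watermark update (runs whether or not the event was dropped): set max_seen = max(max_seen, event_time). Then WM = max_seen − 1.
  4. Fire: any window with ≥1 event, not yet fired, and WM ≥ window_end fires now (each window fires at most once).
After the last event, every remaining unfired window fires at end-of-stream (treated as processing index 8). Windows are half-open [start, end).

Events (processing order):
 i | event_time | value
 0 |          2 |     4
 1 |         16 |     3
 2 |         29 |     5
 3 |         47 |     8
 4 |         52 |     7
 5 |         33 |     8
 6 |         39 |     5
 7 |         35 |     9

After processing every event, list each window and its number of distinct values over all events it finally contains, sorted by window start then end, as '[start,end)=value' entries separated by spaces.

[0,12)=1 [12,24)=1 [24,36)=1 [36,48)=1 [48,60)=1

i=0 t=2 v=4: → [0,12); WM=1
i=1 t=16 v=3: → [12,24); WM=15; [0,12) fires=1
i=2 t=29 v=5: → [24,36); WM=28; [12,24) fires=1
i=3 t=47 v=8: → [36,48); WM=46; [24,36) fires=1
i=4 t=52 v=7: → [48,60); WM=51; [36,48) fires=1
i=5 t=33 v=8: DROP (t<51-1); WM=51
i=6 t=39 v=5: DROP (t<51-1); WM=51
i=7 t=35 v=9: DROP (t<51-1); WM=51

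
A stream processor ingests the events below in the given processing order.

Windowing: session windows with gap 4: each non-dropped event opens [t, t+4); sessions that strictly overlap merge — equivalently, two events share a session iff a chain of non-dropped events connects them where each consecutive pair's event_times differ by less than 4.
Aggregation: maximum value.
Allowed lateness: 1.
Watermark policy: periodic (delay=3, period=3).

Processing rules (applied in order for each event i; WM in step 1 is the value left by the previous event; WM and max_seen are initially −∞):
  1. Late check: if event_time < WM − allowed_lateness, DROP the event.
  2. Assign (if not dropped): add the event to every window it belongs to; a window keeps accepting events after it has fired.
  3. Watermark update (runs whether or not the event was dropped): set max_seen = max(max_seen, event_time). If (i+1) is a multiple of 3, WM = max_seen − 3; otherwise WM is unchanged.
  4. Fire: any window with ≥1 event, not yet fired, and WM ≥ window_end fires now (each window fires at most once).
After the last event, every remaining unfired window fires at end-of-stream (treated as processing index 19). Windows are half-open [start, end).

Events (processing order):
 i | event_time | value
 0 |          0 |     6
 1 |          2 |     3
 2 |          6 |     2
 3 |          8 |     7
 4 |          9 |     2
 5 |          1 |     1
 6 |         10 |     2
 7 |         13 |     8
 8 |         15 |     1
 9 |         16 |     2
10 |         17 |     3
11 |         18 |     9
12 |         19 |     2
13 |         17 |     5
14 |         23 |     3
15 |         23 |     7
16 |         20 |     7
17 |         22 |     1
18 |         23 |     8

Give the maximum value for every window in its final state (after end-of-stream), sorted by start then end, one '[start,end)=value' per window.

i=0 t=0 v=6: → [0,4); WM=−∞
i=1 t=2 v=3: → [0,6); WM=−∞
i=2 t=6 v=2: → [6,10); WM=3
i=3 t=8 v=7: → [6,12); WM=3
i=4 t=9 v=2: → [6,13); WM=3
i=5 t=1 v=1: DROP (t<3-1); WM=6
i=6 t=10 v=2: → [6,14); WM=6
i=7 t=13 v=8: → [6,17); WM=6
i=8 t=15 v=1: → [6,19); WM=12
i=9 t=16 v=2: → [6,20); WM=12
i=10 t=17 v=3: → [6,21); WM=12
i=11 t=18 v=9: → [6,22); WM=15
i=12 t=19 v=2: → [6,23); WM=15
i=13 t=17 v=5: → [6,23); WM=15
i=14 t=23 v=3: → [23,27); WM=20
i=15 t=23 v=7: → [23,27); WM=20
i=16 t=20 v=7: → [6,27); WM=20
i=17 t=22 v=1: → [6,27); WM=20
i=18 t=23 v=8: → [6,27); WM=20

[0,6)=6 [6,27)=9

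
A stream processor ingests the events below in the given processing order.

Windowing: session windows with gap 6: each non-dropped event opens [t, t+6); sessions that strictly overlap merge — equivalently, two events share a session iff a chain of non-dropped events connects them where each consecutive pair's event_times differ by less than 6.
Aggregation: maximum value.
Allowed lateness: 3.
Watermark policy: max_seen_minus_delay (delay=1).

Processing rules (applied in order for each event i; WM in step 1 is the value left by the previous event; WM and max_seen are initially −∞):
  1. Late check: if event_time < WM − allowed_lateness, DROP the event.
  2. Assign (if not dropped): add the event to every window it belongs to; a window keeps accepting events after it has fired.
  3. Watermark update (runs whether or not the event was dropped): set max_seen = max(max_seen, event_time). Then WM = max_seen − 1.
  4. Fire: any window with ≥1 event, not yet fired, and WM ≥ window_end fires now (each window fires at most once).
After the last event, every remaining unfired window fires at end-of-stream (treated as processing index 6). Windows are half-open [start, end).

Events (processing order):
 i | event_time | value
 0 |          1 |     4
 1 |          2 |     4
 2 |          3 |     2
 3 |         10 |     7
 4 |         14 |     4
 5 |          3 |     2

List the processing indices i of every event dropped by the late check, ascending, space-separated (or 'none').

5

i=0 t=1 v=4: → [1,7); WM=0
i=1 t=2 v=4: → [1,8); WM=1
i=2 t=3 v=2: → [1,9); WM=2
i=3 t=10 v=7: → [10,16); WM=9
i=4 t=14 v=4: → [10,20); WM=13
i=5 t=3 v=2: DROP (t<13-3); WM=13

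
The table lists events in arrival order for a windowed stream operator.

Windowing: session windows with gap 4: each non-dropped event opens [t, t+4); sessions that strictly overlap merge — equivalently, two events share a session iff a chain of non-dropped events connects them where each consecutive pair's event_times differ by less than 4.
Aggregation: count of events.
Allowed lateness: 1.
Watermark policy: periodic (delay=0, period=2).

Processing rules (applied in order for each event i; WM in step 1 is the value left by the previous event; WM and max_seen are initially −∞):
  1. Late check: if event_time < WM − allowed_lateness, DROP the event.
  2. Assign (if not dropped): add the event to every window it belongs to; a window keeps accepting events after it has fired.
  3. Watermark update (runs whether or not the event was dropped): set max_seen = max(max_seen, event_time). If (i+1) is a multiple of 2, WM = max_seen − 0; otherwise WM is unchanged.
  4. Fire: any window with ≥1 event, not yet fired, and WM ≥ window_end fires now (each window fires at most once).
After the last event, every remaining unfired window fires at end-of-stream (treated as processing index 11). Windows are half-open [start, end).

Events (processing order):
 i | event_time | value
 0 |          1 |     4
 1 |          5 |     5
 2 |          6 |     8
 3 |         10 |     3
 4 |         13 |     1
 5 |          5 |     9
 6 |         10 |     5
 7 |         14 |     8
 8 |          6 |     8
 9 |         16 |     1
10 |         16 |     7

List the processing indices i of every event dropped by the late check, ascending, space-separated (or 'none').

i=0 t=1 v=4: → [1,5); WM=−∞
i=1 t=5 v=5: → [5,9); WM=5
i=2 t=6 v=8: → [5,10); WM=5
i=3 t=10 v=3: → [10,14); WM=10
i=4 t=13 v=1: → [10,17); WM=10
i=5 t=5 v=9: DROP (t<10-1); WM=13
i=6 t=10 v=5: DROP (t<13-1); WM=13
i=7 t=14 v=8: → [10,18); WM=14
i=8 t=6 v=8: DROP (t<14-1); WM=14
i=9 t=16 v=1: → [10,20); WM=16
i=10 t=16 v=7: → [10,20); WM=16

5 6 8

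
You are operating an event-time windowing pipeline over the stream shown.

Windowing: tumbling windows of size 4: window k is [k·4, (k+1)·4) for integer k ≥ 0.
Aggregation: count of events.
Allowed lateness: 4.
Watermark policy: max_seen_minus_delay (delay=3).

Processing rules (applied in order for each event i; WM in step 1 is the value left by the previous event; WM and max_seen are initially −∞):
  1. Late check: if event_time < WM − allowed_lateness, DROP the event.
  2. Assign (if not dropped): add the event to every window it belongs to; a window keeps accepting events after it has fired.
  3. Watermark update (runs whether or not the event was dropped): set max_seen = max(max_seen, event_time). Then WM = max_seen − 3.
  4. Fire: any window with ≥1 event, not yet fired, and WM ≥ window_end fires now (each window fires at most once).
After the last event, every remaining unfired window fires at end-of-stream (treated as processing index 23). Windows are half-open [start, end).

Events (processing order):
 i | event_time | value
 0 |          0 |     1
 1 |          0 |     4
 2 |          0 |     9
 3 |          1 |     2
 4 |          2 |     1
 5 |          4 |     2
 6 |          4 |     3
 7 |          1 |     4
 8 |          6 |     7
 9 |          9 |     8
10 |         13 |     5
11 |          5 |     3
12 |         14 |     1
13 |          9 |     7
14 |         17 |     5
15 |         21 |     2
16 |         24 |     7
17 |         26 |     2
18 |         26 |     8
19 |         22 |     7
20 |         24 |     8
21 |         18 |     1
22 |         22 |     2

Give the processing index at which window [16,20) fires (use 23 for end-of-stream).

16

i=0 t=0 v=1: → [0,4); WM=-3
i=1 t=0 v=4: → [0,4); WM=-3
i=2 t=0 v=9: → [0,4); WM=-3
i=3 t=1 v=2: → [0,4); WM=-2
i=4 t=2 v=1: → [0,4); WM=-1
i=5 t=4 v=2: → [4,8); WM=1
i=6 t=4 v=3: → [4,8); WM=1
i=7 t=1 v=4: → [0,4); WM=1
i=8 t=6 v=7: → [4,8); WM=3
i=9 t=9 v=8: → [8,12); WM=6; [0,4) fires=6
i=10 t=13 v=5: → [12,16); WM=10; [4,8) fires=3
i=11 t=5 v=3: DROP (t<10-4); WM=10
i=12 t=14 v=1: → [12,16); WM=11
i=13 t=9 v=7: → [8,12); WM=11
i=14 t=17 v=5: → [16,20); WM=14; [8,12) fires=2
i=15 t=21 v=2: → [20,24); WM=18; [12,16) fires=2
i=16 t=24 v=7: → [24,28); WM=21; [16,20) fires=1
i=17 t=26 v=2: → [24,28); WM=23
i=18 t=26 v=8: → [24,28); WM=23
i=19 t=22 v=7: → [20,24); WM=23
i=20 t=24 v=8: → [24,28); WM=23
i=21 t=18 v=1: DROP (t<23-4); WM=23
i=22 t=22 v=2: → [20,24); WM=23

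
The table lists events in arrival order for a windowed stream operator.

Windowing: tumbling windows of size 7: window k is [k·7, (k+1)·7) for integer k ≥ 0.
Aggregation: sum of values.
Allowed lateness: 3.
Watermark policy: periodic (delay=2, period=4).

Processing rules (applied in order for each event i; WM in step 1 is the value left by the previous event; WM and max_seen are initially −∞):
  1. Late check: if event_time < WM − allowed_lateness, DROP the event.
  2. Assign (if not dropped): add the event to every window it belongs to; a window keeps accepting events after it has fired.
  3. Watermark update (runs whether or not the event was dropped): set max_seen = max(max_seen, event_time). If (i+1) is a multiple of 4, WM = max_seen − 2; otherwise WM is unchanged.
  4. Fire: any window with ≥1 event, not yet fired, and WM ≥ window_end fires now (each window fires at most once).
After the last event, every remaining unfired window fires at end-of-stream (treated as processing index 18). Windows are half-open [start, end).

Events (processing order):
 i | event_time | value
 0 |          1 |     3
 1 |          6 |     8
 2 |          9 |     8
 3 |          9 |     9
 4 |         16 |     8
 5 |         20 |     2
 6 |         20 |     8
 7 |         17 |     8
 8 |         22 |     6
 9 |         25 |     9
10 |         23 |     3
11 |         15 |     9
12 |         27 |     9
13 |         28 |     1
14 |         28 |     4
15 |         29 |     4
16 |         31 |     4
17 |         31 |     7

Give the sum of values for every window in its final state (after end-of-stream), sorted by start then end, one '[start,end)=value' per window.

i=0 t=1 v=3: → [0,7); WM=−∞
i=1 t=6 v=8: → [0,7); WM=−∞
i=2 t=9 v=8: → [7,14); WM=−∞
i=3 t=9 v=9: → [7,14); WM=7; [0,7) fires=11
i=4 t=16 v=8: → [14,21); WM=7
i=5 t=20 v=2: → [14,21); WM=7
i=6 t=20 v=8: → [14,21); WM=7
i=7 t=17 v=8: → [14,21); WM=18; [7,14) fires=17
i=8 t=22 v=6: → [21,28); WM=18
i=9 t=25 v=9: → [21,28); WM=18
i=10 t=23 v=3: → [21,28); WM=18
i=11 t=15 v=9: → [14,21); WM=23; [14,21) fires=35
i=12 t=27 v=9: → [21,28); WM=23
i=13 t=28 v=1: → [28,35); WM=23
i=14 t=28 v=4: → [28,35); WM=23
i=15 t=29 v=4: → [28,35); WM=27
i=16 t=31 v=4: → [28,35); WM=27
i=17 t=31 v=7: → [28,35); WM=27

[0,7)=11 [7,14)=17 [14,21)=35 [21,28)=27 [28,35)=20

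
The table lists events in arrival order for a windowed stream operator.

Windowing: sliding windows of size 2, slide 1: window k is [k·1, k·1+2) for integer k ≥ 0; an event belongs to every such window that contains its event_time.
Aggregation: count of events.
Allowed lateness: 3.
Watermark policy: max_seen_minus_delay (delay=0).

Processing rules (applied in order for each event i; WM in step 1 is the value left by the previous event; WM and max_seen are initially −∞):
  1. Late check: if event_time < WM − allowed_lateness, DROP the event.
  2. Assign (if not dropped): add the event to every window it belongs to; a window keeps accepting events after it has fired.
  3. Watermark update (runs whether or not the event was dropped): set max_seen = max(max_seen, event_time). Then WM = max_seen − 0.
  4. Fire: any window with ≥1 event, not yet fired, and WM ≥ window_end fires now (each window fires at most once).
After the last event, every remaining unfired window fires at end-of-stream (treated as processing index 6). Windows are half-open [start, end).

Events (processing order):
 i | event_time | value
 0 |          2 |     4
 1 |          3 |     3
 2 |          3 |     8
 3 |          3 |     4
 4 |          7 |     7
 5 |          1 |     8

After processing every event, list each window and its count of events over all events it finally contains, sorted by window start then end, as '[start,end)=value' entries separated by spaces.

i=0 t=2 v=4: → [2,4),[1,3); WM=2
i=1 t=3 v=3: → [3,5),[2,4); WM=3; [1,3) fires=1
i=2 t=3 v=8: → [3,5),[2,4); WM=3
i=3 t=3 v=4: → [3,5),[2,4); WM=3
i=4 t=7 v=7: → [7,9),[6,8); WM=7; [2,4) fires=4 [3,5) fires=3
i=5 t=1 v=8: DROP (t<7-3); WM=7

[1,3)=1 [2,4)=4 [3,5)=3 [6,8)=1 [7,9)=1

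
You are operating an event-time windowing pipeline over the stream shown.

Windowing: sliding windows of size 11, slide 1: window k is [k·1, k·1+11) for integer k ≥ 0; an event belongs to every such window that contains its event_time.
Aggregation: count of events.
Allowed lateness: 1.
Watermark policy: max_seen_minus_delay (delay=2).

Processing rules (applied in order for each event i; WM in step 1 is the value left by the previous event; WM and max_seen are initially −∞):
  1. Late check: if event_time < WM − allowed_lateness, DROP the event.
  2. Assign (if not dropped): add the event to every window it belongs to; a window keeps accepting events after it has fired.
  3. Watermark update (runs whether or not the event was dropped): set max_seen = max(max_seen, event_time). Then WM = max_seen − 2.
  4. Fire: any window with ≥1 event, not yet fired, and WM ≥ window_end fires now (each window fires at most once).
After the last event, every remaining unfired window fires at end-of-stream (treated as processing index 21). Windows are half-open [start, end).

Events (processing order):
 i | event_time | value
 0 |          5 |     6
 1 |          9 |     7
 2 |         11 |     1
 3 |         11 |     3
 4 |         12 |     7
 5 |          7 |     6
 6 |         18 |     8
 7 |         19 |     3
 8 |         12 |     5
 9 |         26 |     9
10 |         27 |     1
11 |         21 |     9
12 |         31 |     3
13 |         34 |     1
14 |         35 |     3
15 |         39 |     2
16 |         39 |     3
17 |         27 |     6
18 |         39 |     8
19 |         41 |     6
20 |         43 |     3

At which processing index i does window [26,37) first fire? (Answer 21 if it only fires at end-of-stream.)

i=0 t=5 v=6: → [5,16),[4,15),[3,14),[2,13),[1,12),[0,11); WM=3
i=1 t=9 v=7: → [9,20),[8,19),[7,18),[6,17),[5,16),[4,15),[3,14),[2,13),[1,12),[0,11); WM=7
i=2 t=11 v=1: → [11,22),[10,21),[9,20),[8,19),[7,18),[6,17),[5,16),[4,15),[3,14),[2,13),[1,12); WM=9
i=3 t=11 v=3: → [11,22),[10,21),[9,20),[8,19),[7,18),[6,17),[5,16),[4,15),[3,14),[2,13),[1,12); WM=9
i=4 t=12 v=7: → [12,23),[11,22),[10,21),[9,20),[8,19),[7,18),[6,17),[5,16),[4,15),[3,14),[2,13); WM=10
i=5 t=7 v=6: DROP (t<10-1); WM=10
i=6 t=18 v=8: → [18,29),[17,28),[16,27),[15,26),[14,25),[13,24),[12,23),[11,22),[10,21),[9,20),[8,19); WM=16; [0,11) fires=2 [1,12) fires=4 [2,13) fires=5 [3,14) fires=5 [4,15) fires=5 [5,16) fires=5
i=7 t=19 v=3: → [19,30),[18,29),[17,28),[16,27),[15,26),[14,25),[13,24),[12,23),[11,22),[10,21),[9,20); WM=17; [6,17) fires=4
i=8 t=12 v=5: DROP (t<17-1); WM=17
i=9 t=26 v=9: → [26,37),[25,36),[24,35),[23,34),[22,33),[21,32),[20,31),[19,30),[18,29),[17,28),[16,27); WM=24; [7,18) fires=4 [8,19) fires=5 [9,20) fires=6 [10,21) fires=5 [11,22) fires=5 [12,23) fires=3 [13,24) fires=2
i=10 t=27 v=1: → [27,38),[26,37),[25,36),[24,35),[23,34),[22,33),[21,32),[20,31),[19,30),[18,29),[17,28); WM=25; [14,25) fires=2
i=11 t=21 v=9: DROP (t<25-1); WM=25
i=12 t=31 v=3: → [31,42),[30,41),[29,40),[28,39),[27,38),[26,37),[25,36),[24,35),[23,34),[22,33),[21,32); WM=29; [15,26) fires=2 [16,27) fires=3 [17,28) fires=4 [18,29) fires=4
i=13 t=34 v=1: → [34,45),[33,44),[32,43),[31,42),[30,41),[29,40),[28,39),[27,38),[26,37),[25,36),[24,35); WM=32; [19,30) fires=3 [20,31) fires=2 [21,32) fires=3
i=14 t=35 v=3: → [35,46),[34,45),[33,44),[32,43),[31,42),[30,41),[29,40),[28,39),[27,38),[26,37),[25,36); WM=33; [22,33) fires=3
i=15 t=39 v=2: → [39,50),[38,49),[37,48),[36,47),[35,46),[34,45),[33,44),[32,43),[31,42),[30,41),[29,40); WM=37; [23,34) fires=3 [24,35) fires=4 [25,36) fires=5 [26,37) fires=5
i=16 t=39 v=3: → [39,50),[38,49),[37,48),[36,47),[35,46),[34,45),[33,44),[32,43),[31,42),[30,41),[29,40); WM=37
i=17 t=27 v=6: DROP (t<37-1); WM=37
i=18 t=39 v=8: → [39,50),[38,49),[37,48),[36,47),[35,46),[34,45),[33,44),[32,43),[31,42),[30,41),[29,40); WM=37
i=19 t=41 v=6: → [41,52),[40,51),[39,50),[38,49),[37,48),[36,47),[35,46),[34,45),[33,44),[32,43),[31,42); WM=39; [27,38) fires=4 [28,39) fires=3
i=20 t=43 v=3: → [43,54),[42,53),[41,52),[40,51),[39,50),[38,49),[37,48),[36,47),[35,46),[34,45),[33,44); WM=41; [29,40) fires=6 [30,41) fires=6

15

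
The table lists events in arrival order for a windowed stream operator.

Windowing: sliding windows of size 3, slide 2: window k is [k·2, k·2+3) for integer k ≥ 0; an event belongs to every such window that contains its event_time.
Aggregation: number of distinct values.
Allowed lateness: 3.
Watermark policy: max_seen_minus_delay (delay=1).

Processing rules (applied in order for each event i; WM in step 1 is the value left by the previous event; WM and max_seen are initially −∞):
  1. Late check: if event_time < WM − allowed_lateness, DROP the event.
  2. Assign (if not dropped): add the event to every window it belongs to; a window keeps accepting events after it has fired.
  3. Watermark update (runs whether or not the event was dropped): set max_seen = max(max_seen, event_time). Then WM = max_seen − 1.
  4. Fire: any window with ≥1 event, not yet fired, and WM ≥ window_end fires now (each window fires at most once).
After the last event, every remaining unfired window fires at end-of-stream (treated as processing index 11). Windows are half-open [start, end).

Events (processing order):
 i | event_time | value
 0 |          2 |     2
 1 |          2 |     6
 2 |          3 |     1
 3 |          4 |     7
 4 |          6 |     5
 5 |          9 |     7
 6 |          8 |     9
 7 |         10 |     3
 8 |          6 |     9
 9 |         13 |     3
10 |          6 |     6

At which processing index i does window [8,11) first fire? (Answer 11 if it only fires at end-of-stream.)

i=0 t=2 v=2: → [2,5),[0,3); WM=1
i=1 t=2 v=6: → [2,5),[0,3); WM=1
i=2 t=3 v=1: → [2,5); WM=2
i=3 t=4 v=7: → [4,7),[2,5); WM=3; [0,3) fires=2
i=4 t=6 v=5: → [6,9),[4,7); WM=5; [2,5) fires=4
i=5 t=9 v=7: → [8,11); WM=8; [4,7) fires=2
i=6 t=8 v=9: → [8,11),[6,9); WM=8
i=7 t=10 v=3: → [10,13),[8,11); WM=9; [6,9) fires=2
i=8 t=6 v=9: → [6,9),[4,7); WM=9
i=9 t=13 v=3: → [12,15); WM=12; [8,11) fires=3
i=10 t=6 v=6: DROP (t<12-3); WM=12

9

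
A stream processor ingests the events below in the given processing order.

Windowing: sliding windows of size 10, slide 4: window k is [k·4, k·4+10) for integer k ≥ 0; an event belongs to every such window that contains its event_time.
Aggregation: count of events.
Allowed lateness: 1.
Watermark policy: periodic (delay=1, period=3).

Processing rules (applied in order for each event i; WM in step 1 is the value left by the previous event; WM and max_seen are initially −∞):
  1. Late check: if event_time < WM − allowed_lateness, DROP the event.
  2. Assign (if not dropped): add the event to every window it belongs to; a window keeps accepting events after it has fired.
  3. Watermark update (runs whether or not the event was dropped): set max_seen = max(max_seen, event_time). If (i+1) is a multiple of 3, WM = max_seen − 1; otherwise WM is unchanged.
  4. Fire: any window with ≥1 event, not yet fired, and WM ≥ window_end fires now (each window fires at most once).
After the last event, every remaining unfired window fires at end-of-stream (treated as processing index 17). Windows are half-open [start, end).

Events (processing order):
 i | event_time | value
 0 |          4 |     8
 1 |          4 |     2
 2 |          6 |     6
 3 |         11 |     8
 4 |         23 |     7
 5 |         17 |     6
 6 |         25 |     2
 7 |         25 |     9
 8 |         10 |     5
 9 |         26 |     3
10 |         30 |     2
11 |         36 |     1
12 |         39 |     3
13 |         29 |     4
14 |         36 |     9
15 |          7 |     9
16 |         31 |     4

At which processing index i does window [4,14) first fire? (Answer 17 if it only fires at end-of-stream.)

i=0 t=4 v=8: → [4,14),[0,10); WM=−∞
i=1 t=4 v=2: → [4,14),[0,10); WM=−∞
i=2 t=6 v=6: → [4,14),[0,10); WM=5
i=3 t=11 v=8: → [8,18),[4,14); WM=5
i=4 t=23 v=7: → [20,30),[16,26); WM=5
i=5 t=17 v=6: → [16,26),[12,22),[8,18); WM=22; [0,10) fires=3 [4,14) fires=4 [8,18) fires=2 [12,22) fires=1
i=6 t=25 v=2: → [24,34),[20,30),[16,26); WM=22
i=7 t=25 v=9: → [24,34),[20,30),[16,26); WM=22
i=8 t=10 v=5: DROP (t<22-1); WM=24
i=9 t=26 v=3: → [24,34),[20,30); WM=24
i=10 t=30 v=2: → [28,38),[24,34); WM=24
i=11 t=36 v=1: → [36,46),[32,42),[28,38); WM=35; [16,26) fires=4 [20,30) fires=4 [24,34) fires=4
i=12 t=39 v=3: → [36,46),[32,42); WM=35
i=13 t=29 v=4: DROP (t<35-1); WM=35
i=14 t=36 v=9: → [36,46),[32,42),[28,38); WM=38; [28,38) fires=3
i=15 t=7 v=9: DROP (t<38-1); WM=38
i=16 t=31 v=4: DROP (t<38-1); WM=38

5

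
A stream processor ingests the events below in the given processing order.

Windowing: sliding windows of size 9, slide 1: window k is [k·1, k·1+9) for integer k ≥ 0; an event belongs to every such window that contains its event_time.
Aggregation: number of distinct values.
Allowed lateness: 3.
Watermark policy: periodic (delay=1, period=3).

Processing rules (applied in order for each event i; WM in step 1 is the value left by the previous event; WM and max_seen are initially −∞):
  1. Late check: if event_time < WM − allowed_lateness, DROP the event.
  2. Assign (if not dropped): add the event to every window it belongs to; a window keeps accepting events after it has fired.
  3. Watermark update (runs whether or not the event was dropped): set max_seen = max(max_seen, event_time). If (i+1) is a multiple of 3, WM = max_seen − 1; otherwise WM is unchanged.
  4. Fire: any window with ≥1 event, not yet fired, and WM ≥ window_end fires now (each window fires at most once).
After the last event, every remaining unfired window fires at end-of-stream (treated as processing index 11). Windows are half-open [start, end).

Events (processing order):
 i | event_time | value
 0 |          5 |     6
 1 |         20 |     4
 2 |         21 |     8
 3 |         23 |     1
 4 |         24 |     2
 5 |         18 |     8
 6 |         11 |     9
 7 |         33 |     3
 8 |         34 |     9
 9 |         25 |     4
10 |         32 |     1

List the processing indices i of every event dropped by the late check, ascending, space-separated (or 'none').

6 9

i=0 t=5 v=6: → [5,14),[4,13),[3,12),[2,11),[1,10),[0,9); WM=−∞
i=1 t=20 v=4: → [20,29),[19,28),[18,27),[17,26),[16,25),[15,24),[14,23),[13,22),[12,21); WM=−∞
i=2 t=21 v=8: → [21,30),[20,29),[19,28),[18,27),[17,26),[16,25),[15,24),[14,23),[13,22); WM=20; [0,9) fires=1 [1,10) fires=1 [2,11) fires=1 [3,12) fires=1 [4,13) fires=1 [5,14) fires=1
i=3 t=23 v=1: → [23,32),[22,31),[21,30),[20,29),[19,28),[18,27),[17,26),[16,25),[15,24); WM=20
i=4 t=24 v=2: → [24,33),[23,32),[22,31),[21,30),[20,29),[19,28),[18,27),[17,26),[16,25); WM=20
i=5 t=18 v=8: → [18,27),[17,26),[16,25),[15,24),[14,23),[13,22),[12,21),[11,20),[10,19); WM=23; [10,19) fires=1 [11,20) fires=1 [12,21) fires=2 [13,22) fires=2 [14,23) fires=2
i=6 t=11 v=9: DROP (t<23-3); WM=23
i=7 t=33 v=3: → [33,42),[32,41),[31,40),[30,39),[29,38),[28,37),[27,36),[26,35),[25,34); WM=23
i=8 t=34 v=9: → [34,43),[33,42),[32,41),[31,40),[30,39),[29,38),[28,37),[27,36),[26,35); WM=33; [15,24) fires=3 [16,25) fires=4 [17,26) fires=4 [18,27) fires=4 [19,28) fires=4 [20,29) fires=4 [21,30) fires=3 [22,31) fires=2 [23,32) fires=2 [24,33) fires=1
i=9 t=25 v=4: DROP (t<33-3); WM=33
i=10 t=32 v=1: → [32,41),[31,40),[30,39),[29,38),[28,37),[27,36),[26,35),[25,34),[24,33); WM=33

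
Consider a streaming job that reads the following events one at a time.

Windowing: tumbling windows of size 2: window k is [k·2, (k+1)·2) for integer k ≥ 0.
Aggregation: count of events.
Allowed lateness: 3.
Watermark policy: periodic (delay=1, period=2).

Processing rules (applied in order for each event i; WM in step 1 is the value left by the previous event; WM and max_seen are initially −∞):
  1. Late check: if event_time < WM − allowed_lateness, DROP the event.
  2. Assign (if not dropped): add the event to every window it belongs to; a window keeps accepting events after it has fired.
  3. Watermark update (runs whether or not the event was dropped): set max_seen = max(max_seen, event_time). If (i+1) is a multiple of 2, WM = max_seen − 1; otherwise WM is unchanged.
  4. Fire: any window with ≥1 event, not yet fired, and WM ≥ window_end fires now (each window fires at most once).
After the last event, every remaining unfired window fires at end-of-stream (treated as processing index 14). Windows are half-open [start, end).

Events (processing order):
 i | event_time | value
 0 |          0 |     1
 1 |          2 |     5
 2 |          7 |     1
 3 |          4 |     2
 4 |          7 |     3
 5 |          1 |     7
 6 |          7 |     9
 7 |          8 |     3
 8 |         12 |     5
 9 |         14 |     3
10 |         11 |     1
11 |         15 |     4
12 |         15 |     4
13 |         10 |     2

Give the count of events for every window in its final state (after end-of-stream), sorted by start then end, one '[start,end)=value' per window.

i=0 t=0 v=1: → [0,2); WM=−∞
i=1 t=2 v=5: → [2,4); WM=1
i=2 t=7 v=1: → [6,8); WM=1
i=3 t=4 v=2: → [4,6); WM=6; [0,2) fires=1 [2,4) fires=1 [4,6) fires=1
i=4 t=7 v=3: → [6,8); WM=6
i=5 t=1 v=7: DROP (t<6-3); WM=6
i=6 t=7 v=9: → [6,8); WM=6
i=7 t=8 v=3: → [8,10); WM=7
i=8 t=12 v=5: → [12,14); WM=7
i=9 t=14 v=3: → [14,16); WM=13; [6,8) fires=3 [8,10) fires=1
i=10 t=11 v=1: → [10,12); WM=13; [10,12) fires=1
i=11 t=15 v=4: → [14,16); WM=14; [12,14) fires=1
i=12 t=15 v=4: → [14,16); WM=14
i=13 t=10 v=2: DROP (t<14-3); WM=14

[0,2)=1 [2,4)=1 [4,6)=1 [6,8)=3 [8,10)=1 [10,12)=1 [12,14)=1 [14,16)=3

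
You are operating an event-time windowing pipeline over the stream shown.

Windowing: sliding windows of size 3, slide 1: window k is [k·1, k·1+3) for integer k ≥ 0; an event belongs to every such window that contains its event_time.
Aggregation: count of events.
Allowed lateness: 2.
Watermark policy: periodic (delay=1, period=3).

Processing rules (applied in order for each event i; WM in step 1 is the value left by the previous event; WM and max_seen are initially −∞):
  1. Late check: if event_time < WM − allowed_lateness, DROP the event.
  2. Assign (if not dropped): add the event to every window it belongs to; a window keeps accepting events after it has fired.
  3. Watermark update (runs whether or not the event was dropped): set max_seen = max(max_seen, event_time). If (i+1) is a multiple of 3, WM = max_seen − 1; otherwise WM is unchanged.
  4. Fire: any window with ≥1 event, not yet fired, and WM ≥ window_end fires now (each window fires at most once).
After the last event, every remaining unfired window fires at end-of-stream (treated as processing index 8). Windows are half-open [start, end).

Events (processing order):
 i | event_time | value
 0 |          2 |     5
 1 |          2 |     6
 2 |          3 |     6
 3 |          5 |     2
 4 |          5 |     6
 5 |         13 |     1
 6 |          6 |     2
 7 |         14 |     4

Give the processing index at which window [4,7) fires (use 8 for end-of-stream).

5

i=0 t=2 v=5: → [2,5),[1,4),[0,3); WM=−∞
i=1 t=2 v=6: → [2,5),[1,4),[0,3); WM=−∞
i=2 t=3 v=6: → [3,6),[2,5),[1,4); WM=2
i=3 t=5 v=2: → [5,8),[4,7),[3,6); WM=2
i=4 t=5 v=6: → [5,8),[4,7),[3,6); WM=2
i=5 t=13 v=1: → [13,16),[12,15),[11,14); WM=12; [0,3) fires=2 [1,4) fires=3 [2,5) fires=3 [3,6) fires=3 [4,7) fires=2 [5,8) fires=2
i=6 t=6 v=2: DROP (t<12-2); WM=12
i=7 t=14 v=4: → [14,17),[13,16),[12,15); WM=12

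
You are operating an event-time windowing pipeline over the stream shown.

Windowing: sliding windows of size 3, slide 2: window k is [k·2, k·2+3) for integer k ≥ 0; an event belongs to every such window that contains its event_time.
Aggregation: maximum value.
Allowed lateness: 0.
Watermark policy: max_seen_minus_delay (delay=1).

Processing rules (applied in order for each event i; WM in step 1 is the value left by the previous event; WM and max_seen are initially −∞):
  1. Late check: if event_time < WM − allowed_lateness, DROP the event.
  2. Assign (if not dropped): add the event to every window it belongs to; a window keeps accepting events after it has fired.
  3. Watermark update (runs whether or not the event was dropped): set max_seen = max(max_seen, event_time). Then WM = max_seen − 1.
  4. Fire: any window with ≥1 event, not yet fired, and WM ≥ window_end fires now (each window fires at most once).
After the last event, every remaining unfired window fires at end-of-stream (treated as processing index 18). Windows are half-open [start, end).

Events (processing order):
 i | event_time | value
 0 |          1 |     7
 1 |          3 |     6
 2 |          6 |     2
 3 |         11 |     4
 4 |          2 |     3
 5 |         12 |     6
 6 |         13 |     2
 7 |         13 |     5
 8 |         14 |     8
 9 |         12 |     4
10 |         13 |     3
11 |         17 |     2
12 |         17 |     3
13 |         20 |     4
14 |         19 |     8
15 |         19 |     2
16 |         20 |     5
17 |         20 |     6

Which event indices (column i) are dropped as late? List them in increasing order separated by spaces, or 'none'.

4 9

i=0 t=1 v=7: → [0,3); WM=0
i=1 t=3 v=6: → [2,5); WM=2
i=2 t=6 v=2: → [6,9),[4,7); WM=5; [0,3) fires=7 [2,5) fires=6
i=3 t=11 v=4: → [10,13); WM=10; [4,7) fires=2 [6,9) fires=2
i=4 t=2 v=3: DROP (t<10-0); WM=10
i=5 t=12 v=6: → [12,15),[10,13); WM=11
i=6 t=13 v=2: → [12,15); WM=12
i=7 t=13 v=5: → [12,15); WM=12
i=8 t=14 v=8: → [14,17),[12,15); WM=13; [10,13) fires=6
i=9 t=12 v=4: DROP (t<13-0); WM=13
i=10 t=13 v=3: → [12,15); WM=13
i=11 t=17 v=2: → [16,19); WM=16; [12,15) fires=8
i=12 t=17 v=3: → [16,19); WM=16
i=13 t=20 v=4: → [20,23),[18,21); WM=19; [14,17) fires=8 [16,19) fires=3
i=14 t=19 v=8: → [18,21); WM=19
i=15 t=19 v=2: → [18,21); WM=19
i=16 t=20 v=5: → [20,23),[18,21); WM=19
i=17 t=20 v=6: → [20,23),[18,21); WM=19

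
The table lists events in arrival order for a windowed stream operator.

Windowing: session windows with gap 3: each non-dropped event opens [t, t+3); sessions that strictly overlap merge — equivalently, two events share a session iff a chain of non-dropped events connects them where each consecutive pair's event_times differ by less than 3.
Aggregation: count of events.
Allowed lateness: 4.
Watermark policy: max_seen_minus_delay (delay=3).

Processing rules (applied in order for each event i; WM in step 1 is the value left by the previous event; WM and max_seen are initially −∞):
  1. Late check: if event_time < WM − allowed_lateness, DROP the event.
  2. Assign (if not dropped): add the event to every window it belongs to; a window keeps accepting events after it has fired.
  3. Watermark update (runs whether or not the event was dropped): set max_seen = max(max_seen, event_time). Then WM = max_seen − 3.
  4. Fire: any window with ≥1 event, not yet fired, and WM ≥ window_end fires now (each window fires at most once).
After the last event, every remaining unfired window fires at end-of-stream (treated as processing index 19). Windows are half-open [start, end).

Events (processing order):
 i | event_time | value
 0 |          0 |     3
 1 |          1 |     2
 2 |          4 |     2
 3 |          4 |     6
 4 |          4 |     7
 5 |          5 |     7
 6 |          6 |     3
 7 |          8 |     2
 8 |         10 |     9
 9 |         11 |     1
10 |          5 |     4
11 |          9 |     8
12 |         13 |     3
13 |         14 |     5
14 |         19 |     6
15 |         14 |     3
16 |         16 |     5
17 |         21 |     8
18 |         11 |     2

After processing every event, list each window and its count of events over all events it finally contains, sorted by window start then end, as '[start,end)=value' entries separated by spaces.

i=0 t=0 v=3: → [0,3); WM=-3
i=1 t=1 v=2: → [0,4); WM=-2
i=2 t=4 v=2: → [4,7); WM=1
i=3 t=4 v=6: → [4,7); WM=1
i=4 t=4 v=7: → [4,7); WM=1
i=5 t=5 v=7: → [4,8); WM=2
i=6 t=6 v=3: → [4,9); WM=3
i=7 t=8 v=2: → [4,11); WM=5
i=8 t=10 v=9: → [4,13); WM=7
i=9 t=11 v=1: → [4,14); WM=8
i=10 t=5 v=4: → [4,14); WM=8
i=11 t=9 v=8: → [4,14); WM=8
i=12 t=13 v=3: → [4,16); WM=10
i=13 t=14 v=5: → [4,17); WM=11
i=14 t=19 v=6: → [19,22); WM=16
i=15 t=14 v=3: → [4,17); WM=16
i=16 t=16 v=5: → [4,19); WM=16
i=17 t=21 v=8: → [19,24); WM=18
i=18 t=11 v=2: DROP (t<18-4); WM=18

[0,4)=2 [4,19)=14 [19,24)=2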